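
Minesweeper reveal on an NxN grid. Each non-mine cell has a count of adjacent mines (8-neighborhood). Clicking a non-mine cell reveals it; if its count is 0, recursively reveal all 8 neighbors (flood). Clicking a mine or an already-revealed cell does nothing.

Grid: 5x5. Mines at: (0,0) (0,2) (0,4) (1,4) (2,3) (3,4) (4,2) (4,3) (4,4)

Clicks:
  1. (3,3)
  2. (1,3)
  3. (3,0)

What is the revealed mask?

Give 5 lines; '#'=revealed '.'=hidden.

Click 1 (3,3) count=5: revealed 1 new [(3,3)] -> total=1
Click 2 (1,3) count=4: revealed 1 new [(1,3)] -> total=2
Click 3 (3,0) count=0: revealed 11 new [(1,0) (1,1) (1,2) (2,0) (2,1) (2,2) (3,0) (3,1) (3,2) (4,0) (4,1)] -> total=13

Answer: .....
####.
###..
####.
##...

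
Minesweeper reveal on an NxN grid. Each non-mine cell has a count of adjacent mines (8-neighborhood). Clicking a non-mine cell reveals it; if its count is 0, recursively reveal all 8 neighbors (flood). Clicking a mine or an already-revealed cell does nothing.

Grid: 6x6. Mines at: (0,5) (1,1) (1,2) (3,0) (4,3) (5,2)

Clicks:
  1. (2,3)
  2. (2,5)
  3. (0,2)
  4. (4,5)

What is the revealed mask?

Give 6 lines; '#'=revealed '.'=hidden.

Click 1 (2,3) count=1: revealed 1 new [(2,3)] -> total=1
Click 2 (2,5) count=0: revealed 12 new [(1,3) (1,4) (1,5) (2,4) (2,5) (3,3) (3,4) (3,5) (4,4) (4,5) (5,4) (5,5)] -> total=13
Click 3 (0,2) count=2: revealed 1 new [(0,2)] -> total=14
Click 4 (4,5) count=0: revealed 0 new [(none)] -> total=14

Answer: ..#...
...###
...###
...###
....##
....##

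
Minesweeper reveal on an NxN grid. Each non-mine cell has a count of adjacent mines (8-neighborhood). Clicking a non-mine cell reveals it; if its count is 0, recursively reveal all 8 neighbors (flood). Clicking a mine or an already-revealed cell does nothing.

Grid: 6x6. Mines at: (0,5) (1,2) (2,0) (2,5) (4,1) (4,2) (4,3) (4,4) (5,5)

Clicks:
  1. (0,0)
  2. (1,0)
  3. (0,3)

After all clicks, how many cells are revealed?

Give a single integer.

Answer: 5

Derivation:
Click 1 (0,0) count=0: revealed 4 new [(0,0) (0,1) (1,0) (1,1)] -> total=4
Click 2 (1,0) count=1: revealed 0 new [(none)] -> total=4
Click 3 (0,3) count=1: revealed 1 new [(0,3)] -> total=5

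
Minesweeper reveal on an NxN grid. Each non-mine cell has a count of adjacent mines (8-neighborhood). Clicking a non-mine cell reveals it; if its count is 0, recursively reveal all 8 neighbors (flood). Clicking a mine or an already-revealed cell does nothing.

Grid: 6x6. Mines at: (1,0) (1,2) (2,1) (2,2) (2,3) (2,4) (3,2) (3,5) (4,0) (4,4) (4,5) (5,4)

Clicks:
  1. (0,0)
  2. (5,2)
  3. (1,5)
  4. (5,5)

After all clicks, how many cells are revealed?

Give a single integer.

Click 1 (0,0) count=1: revealed 1 new [(0,0)] -> total=1
Click 2 (5,2) count=0: revealed 6 new [(4,1) (4,2) (4,3) (5,1) (5,2) (5,3)] -> total=7
Click 3 (1,5) count=1: revealed 1 new [(1,5)] -> total=8
Click 4 (5,5) count=3: revealed 1 new [(5,5)] -> total=9

Answer: 9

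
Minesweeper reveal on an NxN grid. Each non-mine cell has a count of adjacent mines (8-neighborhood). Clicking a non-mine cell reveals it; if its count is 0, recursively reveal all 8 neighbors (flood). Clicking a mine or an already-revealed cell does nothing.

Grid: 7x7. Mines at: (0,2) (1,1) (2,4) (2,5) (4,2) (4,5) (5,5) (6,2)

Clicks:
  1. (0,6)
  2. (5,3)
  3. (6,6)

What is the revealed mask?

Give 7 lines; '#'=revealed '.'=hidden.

Answer: ...####
...####
.......
.......
.......
...#...
......#

Derivation:
Click 1 (0,6) count=0: revealed 8 new [(0,3) (0,4) (0,5) (0,6) (1,3) (1,4) (1,5) (1,6)] -> total=8
Click 2 (5,3) count=2: revealed 1 new [(5,3)] -> total=9
Click 3 (6,6) count=1: revealed 1 new [(6,6)] -> total=10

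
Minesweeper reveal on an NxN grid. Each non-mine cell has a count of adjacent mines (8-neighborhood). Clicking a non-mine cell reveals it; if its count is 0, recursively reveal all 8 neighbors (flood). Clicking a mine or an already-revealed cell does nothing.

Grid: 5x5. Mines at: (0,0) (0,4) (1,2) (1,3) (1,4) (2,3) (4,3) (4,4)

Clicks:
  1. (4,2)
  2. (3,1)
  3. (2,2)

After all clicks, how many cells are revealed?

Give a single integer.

Click 1 (4,2) count=1: revealed 1 new [(4,2)] -> total=1
Click 2 (3,1) count=0: revealed 10 new [(1,0) (1,1) (2,0) (2,1) (2,2) (3,0) (3,1) (3,2) (4,0) (4,1)] -> total=11
Click 3 (2,2) count=3: revealed 0 new [(none)] -> total=11

Answer: 11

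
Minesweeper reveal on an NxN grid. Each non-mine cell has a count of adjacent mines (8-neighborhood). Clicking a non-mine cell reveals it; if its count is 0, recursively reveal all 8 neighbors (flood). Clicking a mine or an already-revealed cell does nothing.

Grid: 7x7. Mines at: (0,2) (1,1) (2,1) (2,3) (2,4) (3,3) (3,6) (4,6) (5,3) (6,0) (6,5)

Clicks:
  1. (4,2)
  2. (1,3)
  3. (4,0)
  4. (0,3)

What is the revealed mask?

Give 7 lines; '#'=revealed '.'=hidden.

Answer: ...#...
...#...
.......
###....
###....
###....
.......

Derivation:
Click 1 (4,2) count=2: revealed 1 new [(4,2)] -> total=1
Click 2 (1,3) count=3: revealed 1 new [(1,3)] -> total=2
Click 3 (4,0) count=0: revealed 8 new [(3,0) (3,1) (3,2) (4,0) (4,1) (5,0) (5,1) (5,2)] -> total=10
Click 4 (0,3) count=1: revealed 1 new [(0,3)] -> total=11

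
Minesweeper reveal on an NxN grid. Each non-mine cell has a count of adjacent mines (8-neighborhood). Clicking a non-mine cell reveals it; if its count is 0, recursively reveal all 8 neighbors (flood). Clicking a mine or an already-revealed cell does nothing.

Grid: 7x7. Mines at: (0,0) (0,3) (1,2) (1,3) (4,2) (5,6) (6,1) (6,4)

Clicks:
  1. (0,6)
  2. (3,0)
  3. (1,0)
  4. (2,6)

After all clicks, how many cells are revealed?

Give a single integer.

Answer: 31

Derivation:
Click 1 (0,6) count=0: revealed 21 new [(0,4) (0,5) (0,6) (1,4) (1,5) (1,6) (2,3) (2,4) (2,5) (2,6) (3,3) (3,4) (3,5) (3,6) (4,3) (4,4) (4,5) (4,6) (5,3) (5,4) (5,5)] -> total=21
Click 2 (3,0) count=0: revealed 10 new [(1,0) (1,1) (2,0) (2,1) (3,0) (3,1) (4,0) (4,1) (5,0) (5,1)] -> total=31
Click 3 (1,0) count=1: revealed 0 new [(none)] -> total=31
Click 4 (2,6) count=0: revealed 0 new [(none)] -> total=31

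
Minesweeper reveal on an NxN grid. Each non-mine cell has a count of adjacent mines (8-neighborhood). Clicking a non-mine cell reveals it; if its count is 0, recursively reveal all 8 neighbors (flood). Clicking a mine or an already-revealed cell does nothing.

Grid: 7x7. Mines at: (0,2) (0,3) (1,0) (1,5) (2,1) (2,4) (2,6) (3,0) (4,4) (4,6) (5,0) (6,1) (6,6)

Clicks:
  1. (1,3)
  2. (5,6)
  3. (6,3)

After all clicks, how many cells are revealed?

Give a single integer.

Click 1 (1,3) count=3: revealed 1 new [(1,3)] -> total=1
Click 2 (5,6) count=2: revealed 1 new [(5,6)] -> total=2
Click 3 (6,3) count=0: revealed 8 new [(5,2) (5,3) (5,4) (5,5) (6,2) (6,3) (6,4) (6,5)] -> total=10

Answer: 10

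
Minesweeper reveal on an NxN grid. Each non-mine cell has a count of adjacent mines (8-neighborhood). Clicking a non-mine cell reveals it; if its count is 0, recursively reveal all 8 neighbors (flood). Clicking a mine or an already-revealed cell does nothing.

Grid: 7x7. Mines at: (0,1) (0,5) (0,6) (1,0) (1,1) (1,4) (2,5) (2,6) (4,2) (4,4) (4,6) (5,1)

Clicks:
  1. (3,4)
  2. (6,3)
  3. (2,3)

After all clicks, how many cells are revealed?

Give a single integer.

Answer: 12

Derivation:
Click 1 (3,4) count=2: revealed 1 new [(3,4)] -> total=1
Click 2 (6,3) count=0: revealed 10 new [(5,2) (5,3) (5,4) (5,5) (5,6) (6,2) (6,3) (6,4) (6,5) (6,6)] -> total=11
Click 3 (2,3) count=1: revealed 1 new [(2,3)] -> total=12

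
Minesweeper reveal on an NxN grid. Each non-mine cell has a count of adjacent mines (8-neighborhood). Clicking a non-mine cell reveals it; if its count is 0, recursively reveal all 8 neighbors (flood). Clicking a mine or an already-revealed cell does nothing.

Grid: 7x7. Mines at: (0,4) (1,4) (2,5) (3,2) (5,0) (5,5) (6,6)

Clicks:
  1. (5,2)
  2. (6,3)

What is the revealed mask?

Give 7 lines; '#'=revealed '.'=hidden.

Click 1 (5,2) count=0: revealed 12 new [(4,1) (4,2) (4,3) (4,4) (5,1) (5,2) (5,3) (5,4) (6,1) (6,2) (6,3) (6,4)] -> total=12
Click 2 (6,3) count=0: revealed 0 new [(none)] -> total=12

Answer: .......
.......
.......
.......
.####..
.####..
.####..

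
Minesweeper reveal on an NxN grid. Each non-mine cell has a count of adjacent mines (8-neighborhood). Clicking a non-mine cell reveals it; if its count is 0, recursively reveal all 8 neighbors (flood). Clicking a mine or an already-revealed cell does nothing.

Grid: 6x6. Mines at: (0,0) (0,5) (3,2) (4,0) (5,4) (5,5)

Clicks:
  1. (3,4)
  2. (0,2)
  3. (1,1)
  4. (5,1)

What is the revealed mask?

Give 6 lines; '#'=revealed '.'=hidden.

Answer: .####.
.#####
.#####
...###
...###
.#....

Derivation:
Click 1 (3,4) count=0: revealed 20 new [(0,1) (0,2) (0,3) (0,4) (1,1) (1,2) (1,3) (1,4) (1,5) (2,1) (2,2) (2,3) (2,4) (2,5) (3,3) (3,4) (3,5) (4,3) (4,4) (4,5)] -> total=20
Click 2 (0,2) count=0: revealed 0 new [(none)] -> total=20
Click 3 (1,1) count=1: revealed 0 new [(none)] -> total=20
Click 4 (5,1) count=1: revealed 1 new [(5,1)] -> total=21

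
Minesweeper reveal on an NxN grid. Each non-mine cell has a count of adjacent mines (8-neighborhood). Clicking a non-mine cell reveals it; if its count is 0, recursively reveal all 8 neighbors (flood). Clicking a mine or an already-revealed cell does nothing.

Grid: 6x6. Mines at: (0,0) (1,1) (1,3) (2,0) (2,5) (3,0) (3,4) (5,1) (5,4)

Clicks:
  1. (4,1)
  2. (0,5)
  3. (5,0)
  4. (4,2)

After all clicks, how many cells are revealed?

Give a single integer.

Click 1 (4,1) count=2: revealed 1 new [(4,1)] -> total=1
Click 2 (0,5) count=0: revealed 4 new [(0,4) (0,5) (1,4) (1,5)] -> total=5
Click 3 (5,0) count=1: revealed 1 new [(5,0)] -> total=6
Click 4 (4,2) count=1: revealed 1 new [(4,2)] -> total=7

Answer: 7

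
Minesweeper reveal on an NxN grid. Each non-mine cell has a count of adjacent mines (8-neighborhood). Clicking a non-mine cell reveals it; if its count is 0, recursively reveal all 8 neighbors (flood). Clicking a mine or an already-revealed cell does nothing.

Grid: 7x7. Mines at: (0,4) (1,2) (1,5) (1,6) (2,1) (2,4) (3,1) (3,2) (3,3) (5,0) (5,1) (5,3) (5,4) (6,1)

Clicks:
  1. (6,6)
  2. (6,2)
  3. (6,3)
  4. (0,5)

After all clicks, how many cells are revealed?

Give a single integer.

Answer: 13

Derivation:
Click 1 (6,6) count=0: revealed 10 new [(2,5) (2,6) (3,5) (3,6) (4,5) (4,6) (5,5) (5,6) (6,5) (6,6)] -> total=10
Click 2 (6,2) count=3: revealed 1 new [(6,2)] -> total=11
Click 3 (6,3) count=2: revealed 1 new [(6,3)] -> total=12
Click 4 (0,5) count=3: revealed 1 new [(0,5)] -> total=13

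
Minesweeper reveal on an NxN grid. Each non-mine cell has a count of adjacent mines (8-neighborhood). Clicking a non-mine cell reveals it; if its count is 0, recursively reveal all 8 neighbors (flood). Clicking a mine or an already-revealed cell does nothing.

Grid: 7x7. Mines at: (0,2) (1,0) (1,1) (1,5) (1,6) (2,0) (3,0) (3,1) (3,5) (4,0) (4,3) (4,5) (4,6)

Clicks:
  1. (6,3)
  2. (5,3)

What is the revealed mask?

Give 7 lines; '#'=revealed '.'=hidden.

Click 1 (6,3) count=0: revealed 14 new [(5,0) (5,1) (5,2) (5,3) (5,4) (5,5) (5,6) (6,0) (6,1) (6,2) (6,3) (6,4) (6,5) (6,6)] -> total=14
Click 2 (5,3) count=1: revealed 0 new [(none)] -> total=14

Answer: .......
.......
.......
.......
.......
#######
#######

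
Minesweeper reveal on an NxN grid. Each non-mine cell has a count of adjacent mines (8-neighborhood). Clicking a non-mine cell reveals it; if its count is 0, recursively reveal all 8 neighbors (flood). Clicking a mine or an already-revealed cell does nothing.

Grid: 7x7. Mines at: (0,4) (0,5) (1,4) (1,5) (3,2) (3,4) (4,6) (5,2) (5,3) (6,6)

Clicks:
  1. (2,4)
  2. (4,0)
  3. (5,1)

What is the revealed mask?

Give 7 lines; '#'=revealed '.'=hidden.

Click 1 (2,4) count=3: revealed 1 new [(2,4)] -> total=1
Click 2 (4,0) count=0: revealed 20 new [(0,0) (0,1) (0,2) (0,3) (1,0) (1,1) (1,2) (1,3) (2,0) (2,1) (2,2) (2,3) (3,0) (3,1) (4,0) (4,1) (5,0) (5,1) (6,0) (6,1)] -> total=21
Click 3 (5,1) count=1: revealed 0 new [(none)] -> total=21

Answer: ####...
####...
#####..
##.....
##.....
##.....
##.....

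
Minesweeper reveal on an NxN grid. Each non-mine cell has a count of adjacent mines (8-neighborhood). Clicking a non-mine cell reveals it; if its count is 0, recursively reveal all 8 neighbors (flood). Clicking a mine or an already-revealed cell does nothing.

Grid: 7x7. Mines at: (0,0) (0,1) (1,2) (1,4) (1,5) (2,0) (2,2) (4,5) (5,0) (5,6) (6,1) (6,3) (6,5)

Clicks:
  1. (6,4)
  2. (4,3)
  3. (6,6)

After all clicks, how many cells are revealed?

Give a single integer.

Click 1 (6,4) count=2: revealed 1 new [(6,4)] -> total=1
Click 2 (4,3) count=0: revealed 12 new [(3,1) (3,2) (3,3) (3,4) (4,1) (4,2) (4,3) (4,4) (5,1) (5,2) (5,3) (5,4)] -> total=13
Click 3 (6,6) count=2: revealed 1 new [(6,6)] -> total=14

Answer: 14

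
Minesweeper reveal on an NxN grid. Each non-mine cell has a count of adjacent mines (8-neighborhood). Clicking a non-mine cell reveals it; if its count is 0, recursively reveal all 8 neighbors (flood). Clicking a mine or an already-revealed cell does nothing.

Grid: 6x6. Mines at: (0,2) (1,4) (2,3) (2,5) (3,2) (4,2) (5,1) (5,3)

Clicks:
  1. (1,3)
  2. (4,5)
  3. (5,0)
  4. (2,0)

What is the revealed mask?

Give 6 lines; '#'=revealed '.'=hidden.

Click 1 (1,3) count=3: revealed 1 new [(1,3)] -> total=1
Click 2 (4,5) count=0: revealed 6 new [(3,4) (3,5) (4,4) (4,5) (5,4) (5,5)] -> total=7
Click 3 (5,0) count=1: revealed 1 new [(5,0)] -> total=8
Click 4 (2,0) count=0: revealed 10 new [(0,0) (0,1) (1,0) (1,1) (2,0) (2,1) (3,0) (3,1) (4,0) (4,1)] -> total=18

Answer: ##....
##.#..
##....
##..##
##..##
#...##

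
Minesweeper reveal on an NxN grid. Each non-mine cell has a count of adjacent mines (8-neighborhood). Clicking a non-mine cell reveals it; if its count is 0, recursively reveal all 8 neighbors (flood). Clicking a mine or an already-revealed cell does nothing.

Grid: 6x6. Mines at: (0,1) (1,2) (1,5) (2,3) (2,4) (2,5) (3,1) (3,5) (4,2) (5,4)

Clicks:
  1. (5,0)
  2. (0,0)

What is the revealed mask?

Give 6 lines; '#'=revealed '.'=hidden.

Answer: #.....
......
......
......
##....
##....

Derivation:
Click 1 (5,0) count=0: revealed 4 new [(4,0) (4,1) (5,0) (5,1)] -> total=4
Click 2 (0,0) count=1: revealed 1 new [(0,0)] -> total=5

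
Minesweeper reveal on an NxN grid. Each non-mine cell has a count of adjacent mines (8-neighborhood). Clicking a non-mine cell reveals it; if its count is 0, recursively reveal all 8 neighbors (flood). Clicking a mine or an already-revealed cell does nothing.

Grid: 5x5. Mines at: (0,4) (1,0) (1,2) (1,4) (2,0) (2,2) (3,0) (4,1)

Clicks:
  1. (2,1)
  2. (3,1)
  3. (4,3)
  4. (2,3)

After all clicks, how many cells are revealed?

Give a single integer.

Click 1 (2,1) count=5: revealed 1 new [(2,1)] -> total=1
Click 2 (3,1) count=4: revealed 1 new [(3,1)] -> total=2
Click 3 (4,3) count=0: revealed 8 new [(2,3) (2,4) (3,2) (3,3) (3,4) (4,2) (4,3) (4,4)] -> total=10
Click 4 (2,3) count=3: revealed 0 new [(none)] -> total=10

Answer: 10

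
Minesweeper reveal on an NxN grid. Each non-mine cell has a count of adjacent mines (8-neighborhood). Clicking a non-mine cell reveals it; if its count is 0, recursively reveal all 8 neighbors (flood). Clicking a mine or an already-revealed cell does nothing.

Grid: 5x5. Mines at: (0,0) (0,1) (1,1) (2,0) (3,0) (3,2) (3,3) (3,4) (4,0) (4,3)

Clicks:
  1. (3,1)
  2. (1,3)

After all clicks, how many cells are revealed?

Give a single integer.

Answer: 10

Derivation:
Click 1 (3,1) count=4: revealed 1 new [(3,1)] -> total=1
Click 2 (1,3) count=0: revealed 9 new [(0,2) (0,3) (0,4) (1,2) (1,3) (1,4) (2,2) (2,3) (2,4)] -> total=10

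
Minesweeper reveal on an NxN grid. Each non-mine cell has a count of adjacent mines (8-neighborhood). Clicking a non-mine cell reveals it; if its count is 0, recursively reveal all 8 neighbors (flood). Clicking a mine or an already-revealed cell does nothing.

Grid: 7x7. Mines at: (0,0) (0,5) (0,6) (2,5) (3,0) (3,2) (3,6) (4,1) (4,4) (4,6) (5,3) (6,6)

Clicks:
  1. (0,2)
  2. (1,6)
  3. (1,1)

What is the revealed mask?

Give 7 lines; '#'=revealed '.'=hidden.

Answer: .####..
.####.#
.####..
.......
.......
.......
.......

Derivation:
Click 1 (0,2) count=0: revealed 12 new [(0,1) (0,2) (0,3) (0,4) (1,1) (1,2) (1,3) (1,4) (2,1) (2,2) (2,3) (2,4)] -> total=12
Click 2 (1,6) count=3: revealed 1 new [(1,6)] -> total=13
Click 3 (1,1) count=1: revealed 0 new [(none)] -> total=13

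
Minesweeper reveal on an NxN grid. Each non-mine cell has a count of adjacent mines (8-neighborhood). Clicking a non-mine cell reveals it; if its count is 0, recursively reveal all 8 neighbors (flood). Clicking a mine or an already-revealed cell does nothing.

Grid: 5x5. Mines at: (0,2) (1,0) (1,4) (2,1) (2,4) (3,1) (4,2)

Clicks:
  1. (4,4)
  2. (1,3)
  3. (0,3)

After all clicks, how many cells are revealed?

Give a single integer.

Click 1 (4,4) count=0: revealed 4 new [(3,3) (3,4) (4,3) (4,4)] -> total=4
Click 2 (1,3) count=3: revealed 1 new [(1,3)] -> total=5
Click 3 (0,3) count=2: revealed 1 new [(0,3)] -> total=6

Answer: 6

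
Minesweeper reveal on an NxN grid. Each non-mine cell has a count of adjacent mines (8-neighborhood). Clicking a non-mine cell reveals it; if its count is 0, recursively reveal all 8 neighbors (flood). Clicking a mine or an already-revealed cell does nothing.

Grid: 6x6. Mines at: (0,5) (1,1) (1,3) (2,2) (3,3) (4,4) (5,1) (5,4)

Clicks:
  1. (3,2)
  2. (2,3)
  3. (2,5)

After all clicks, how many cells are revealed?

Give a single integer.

Answer: 8

Derivation:
Click 1 (3,2) count=2: revealed 1 new [(3,2)] -> total=1
Click 2 (2,3) count=3: revealed 1 new [(2,3)] -> total=2
Click 3 (2,5) count=0: revealed 6 new [(1,4) (1,5) (2,4) (2,5) (3,4) (3,5)] -> total=8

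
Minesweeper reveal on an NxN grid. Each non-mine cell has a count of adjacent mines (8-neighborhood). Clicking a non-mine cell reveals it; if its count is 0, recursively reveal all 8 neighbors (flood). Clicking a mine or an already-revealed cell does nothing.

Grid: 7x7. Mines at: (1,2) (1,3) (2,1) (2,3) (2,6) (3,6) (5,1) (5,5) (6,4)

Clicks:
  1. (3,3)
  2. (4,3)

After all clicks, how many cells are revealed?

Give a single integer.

Click 1 (3,3) count=1: revealed 1 new [(3,3)] -> total=1
Click 2 (4,3) count=0: revealed 8 new [(3,2) (3,4) (4,2) (4,3) (4,4) (5,2) (5,3) (5,4)] -> total=9

Answer: 9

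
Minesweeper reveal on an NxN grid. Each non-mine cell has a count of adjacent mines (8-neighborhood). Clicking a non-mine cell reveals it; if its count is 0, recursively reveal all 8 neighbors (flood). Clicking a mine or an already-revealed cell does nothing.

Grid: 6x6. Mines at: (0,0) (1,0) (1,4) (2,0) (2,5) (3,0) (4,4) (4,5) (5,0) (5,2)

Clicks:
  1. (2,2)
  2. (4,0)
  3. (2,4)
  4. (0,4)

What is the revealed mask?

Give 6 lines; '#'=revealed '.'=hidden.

Click 1 (2,2) count=0: revealed 15 new [(0,1) (0,2) (0,3) (1,1) (1,2) (1,3) (2,1) (2,2) (2,3) (3,1) (3,2) (3,3) (4,1) (4,2) (4,3)] -> total=15
Click 2 (4,0) count=2: revealed 1 new [(4,0)] -> total=16
Click 3 (2,4) count=2: revealed 1 new [(2,4)] -> total=17
Click 4 (0,4) count=1: revealed 1 new [(0,4)] -> total=18

Answer: .####.
.###..
.####.
.###..
####..
......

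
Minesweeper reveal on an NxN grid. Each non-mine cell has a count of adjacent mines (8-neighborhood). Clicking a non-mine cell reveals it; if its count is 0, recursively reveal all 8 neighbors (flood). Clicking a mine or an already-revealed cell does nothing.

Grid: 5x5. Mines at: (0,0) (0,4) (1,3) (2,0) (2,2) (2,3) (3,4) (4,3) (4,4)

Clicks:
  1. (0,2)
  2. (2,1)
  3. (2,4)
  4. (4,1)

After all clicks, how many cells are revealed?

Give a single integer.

Answer: 9

Derivation:
Click 1 (0,2) count=1: revealed 1 new [(0,2)] -> total=1
Click 2 (2,1) count=2: revealed 1 new [(2,1)] -> total=2
Click 3 (2,4) count=3: revealed 1 new [(2,4)] -> total=3
Click 4 (4,1) count=0: revealed 6 new [(3,0) (3,1) (3,2) (4,0) (4,1) (4,2)] -> total=9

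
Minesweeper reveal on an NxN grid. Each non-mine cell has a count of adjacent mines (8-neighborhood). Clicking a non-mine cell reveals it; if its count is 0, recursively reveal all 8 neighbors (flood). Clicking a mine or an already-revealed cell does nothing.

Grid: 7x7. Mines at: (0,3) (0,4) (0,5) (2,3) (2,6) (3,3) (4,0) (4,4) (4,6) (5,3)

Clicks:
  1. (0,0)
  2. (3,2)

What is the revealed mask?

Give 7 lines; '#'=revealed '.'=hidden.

Click 1 (0,0) count=0: revealed 12 new [(0,0) (0,1) (0,2) (1,0) (1,1) (1,2) (2,0) (2,1) (2,2) (3,0) (3,1) (3,2)] -> total=12
Click 2 (3,2) count=2: revealed 0 new [(none)] -> total=12

Answer: ###....
###....
###....
###....
.......
.......
.......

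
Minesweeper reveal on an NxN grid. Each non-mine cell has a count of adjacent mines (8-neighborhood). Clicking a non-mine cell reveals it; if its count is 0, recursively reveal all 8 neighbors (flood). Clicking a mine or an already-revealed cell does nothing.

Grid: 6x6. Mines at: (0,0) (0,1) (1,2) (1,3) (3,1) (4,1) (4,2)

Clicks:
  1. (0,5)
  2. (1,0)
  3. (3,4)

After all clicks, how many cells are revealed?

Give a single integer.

Answer: 17

Derivation:
Click 1 (0,5) count=0: revealed 16 new [(0,4) (0,5) (1,4) (1,5) (2,3) (2,4) (2,5) (3,3) (3,4) (3,5) (4,3) (4,4) (4,5) (5,3) (5,4) (5,5)] -> total=16
Click 2 (1,0) count=2: revealed 1 new [(1,0)] -> total=17
Click 3 (3,4) count=0: revealed 0 new [(none)] -> total=17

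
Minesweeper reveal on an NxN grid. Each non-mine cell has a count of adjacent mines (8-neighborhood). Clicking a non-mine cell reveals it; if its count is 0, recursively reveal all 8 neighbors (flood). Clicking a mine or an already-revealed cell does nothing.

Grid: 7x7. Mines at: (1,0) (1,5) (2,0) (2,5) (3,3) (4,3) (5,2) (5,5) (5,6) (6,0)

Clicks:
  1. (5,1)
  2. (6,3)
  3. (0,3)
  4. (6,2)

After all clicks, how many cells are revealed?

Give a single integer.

Answer: 15

Derivation:
Click 1 (5,1) count=2: revealed 1 new [(5,1)] -> total=1
Click 2 (6,3) count=1: revealed 1 new [(6,3)] -> total=2
Click 3 (0,3) count=0: revealed 12 new [(0,1) (0,2) (0,3) (0,4) (1,1) (1,2) (1,3) (1,4) (2,1) (2,2) (2,3) (2,4)] -> total=14
Click 4 (6,2) count=1: revealed 1 new [(6,2)] -> total=15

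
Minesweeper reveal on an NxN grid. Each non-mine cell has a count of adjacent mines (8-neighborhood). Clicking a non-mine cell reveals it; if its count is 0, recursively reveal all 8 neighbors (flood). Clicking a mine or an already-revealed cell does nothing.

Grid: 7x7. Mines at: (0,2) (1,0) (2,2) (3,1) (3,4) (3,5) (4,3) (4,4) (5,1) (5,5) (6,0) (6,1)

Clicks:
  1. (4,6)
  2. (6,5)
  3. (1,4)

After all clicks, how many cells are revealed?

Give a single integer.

Click 1 (4,6) count=2: revealed 1 new [(4,6)] -> total=1
Click 2 (6,5) count=1: revealed 1 new [(6,5)] -> total=2
Click 3 (1,4) count=0: revealed 12 new [(0,3) (0,4) (0,5) (0,6) (1,3) (1,4) (1,5) (1,6) (2,3) (2,4) (2,5) (2,6)] -> total=14

Answer: 14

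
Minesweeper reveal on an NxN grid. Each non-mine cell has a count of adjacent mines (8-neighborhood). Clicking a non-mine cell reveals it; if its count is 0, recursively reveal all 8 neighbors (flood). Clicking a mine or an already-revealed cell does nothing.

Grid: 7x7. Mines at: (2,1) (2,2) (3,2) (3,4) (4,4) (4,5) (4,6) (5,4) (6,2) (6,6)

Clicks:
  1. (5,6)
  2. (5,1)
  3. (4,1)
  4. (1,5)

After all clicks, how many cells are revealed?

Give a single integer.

Click 1 (5,6) count=3: revealed 1 new [(5,6)] -> total=1
Click 2 (5,1) count=1: revealed 1 new [(5,1)] -> total=2
Click 3 (4,1) count=1: revealed 1 new [(4,1)] -> total=3
Click 4 (1,5) count=0: revealed 20 new [(0,0) (0,1) (0,2) (0,3) (0,4) (0,5) (0,6) (1,0) (1,1) (1,2) (1,3) (1,4) (1,5) (1,6) (2,3) (2,4) (2,5) (2,6) (3,5) (3,6)] -> total=23

Answer: 23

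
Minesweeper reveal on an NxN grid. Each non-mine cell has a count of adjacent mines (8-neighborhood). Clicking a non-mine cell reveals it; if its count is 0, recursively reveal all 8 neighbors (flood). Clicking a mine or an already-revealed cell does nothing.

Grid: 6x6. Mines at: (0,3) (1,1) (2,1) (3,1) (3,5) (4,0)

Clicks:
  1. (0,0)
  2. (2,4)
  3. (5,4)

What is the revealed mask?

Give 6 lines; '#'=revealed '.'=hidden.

Answer: #.....
..###.
..###.
..###.
.#####
.#####

Derivation:
Click 1 (0,0) count=1: revealed 1 new [(0,0)] -> total=1
Click 2 (2,4) count=1: revealed 1 new [(2,4)] -> total=2
Click 3 (5,4) count=0: revealed 18 new [(1,2) (1,3) (1,4) (2,2) (2,3) (3,2) (3,3) (3,4) (4,1) (4,2) (4,3) (4,4) (4,5) (5,1) (5,2) (5,3) (5,4) (5,5)] -> total=20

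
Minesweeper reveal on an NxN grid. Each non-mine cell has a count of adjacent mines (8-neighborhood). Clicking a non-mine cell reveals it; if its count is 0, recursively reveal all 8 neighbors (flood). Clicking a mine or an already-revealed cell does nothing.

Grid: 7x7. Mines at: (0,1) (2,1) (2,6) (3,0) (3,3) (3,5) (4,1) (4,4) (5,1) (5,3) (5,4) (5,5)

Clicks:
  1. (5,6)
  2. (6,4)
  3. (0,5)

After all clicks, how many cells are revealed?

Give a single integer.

Answer: 16

Derivation:
Click 1 (5,6) count=1: revealed 1 new [(5,6)] -> total=1
Click 2 (6,4) count=3: revealed 1 new [(6,4)] -> total=2
Click 3 (0,5) count=0: revealed 14 new [(0,2) (0,3) (0,4) (0,5) (0,6) (1,2) (1,3) (1,4) (1,5) (1,6) (2,2) (2,3) (2,4) (2,5)] -> total=16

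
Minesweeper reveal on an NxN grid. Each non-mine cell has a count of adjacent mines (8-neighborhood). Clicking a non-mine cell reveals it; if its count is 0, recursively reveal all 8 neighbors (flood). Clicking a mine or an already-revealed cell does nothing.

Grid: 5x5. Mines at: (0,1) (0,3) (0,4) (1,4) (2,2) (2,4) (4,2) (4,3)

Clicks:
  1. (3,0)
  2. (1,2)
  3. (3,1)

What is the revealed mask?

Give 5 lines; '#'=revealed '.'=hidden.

Click 1 (3,0) count=0: revealed 8 new [(1,0) (1,1) (2,0) (2,1) (3,0) (3,1) (4,0) (4,1)] -> total=8
Click 2 (1,2) count=3: revealed 1 new [(1,2)] -> total=9
Click 3 (3,1) count=2: revealed 0 new [(none)] -> total=9

Answer: .....
###..
##...
##...
##...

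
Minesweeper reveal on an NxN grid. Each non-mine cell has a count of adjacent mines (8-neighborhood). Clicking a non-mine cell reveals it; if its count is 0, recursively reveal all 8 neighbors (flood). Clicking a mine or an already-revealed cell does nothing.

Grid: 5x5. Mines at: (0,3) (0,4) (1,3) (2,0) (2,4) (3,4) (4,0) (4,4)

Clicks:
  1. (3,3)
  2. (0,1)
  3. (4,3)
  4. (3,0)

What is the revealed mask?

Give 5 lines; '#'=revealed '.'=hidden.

Click 1 (3,3) count=3: revealed 1 new [(3,3)] -> total=1
Click 2 (0,1) count=0: revealed 6 new [(0,0) (0,1) (0,2) (1,0) (1,1) (1,2)] -> total=7
Click 3 (4,3) count=2: revealed 1 new [(4,3)] -> total=8
Click 4 (3,0) count=2: revealed 1 new [(3,0)] -> total=9

Answer: ###..
###..
.....
#..#.
...#.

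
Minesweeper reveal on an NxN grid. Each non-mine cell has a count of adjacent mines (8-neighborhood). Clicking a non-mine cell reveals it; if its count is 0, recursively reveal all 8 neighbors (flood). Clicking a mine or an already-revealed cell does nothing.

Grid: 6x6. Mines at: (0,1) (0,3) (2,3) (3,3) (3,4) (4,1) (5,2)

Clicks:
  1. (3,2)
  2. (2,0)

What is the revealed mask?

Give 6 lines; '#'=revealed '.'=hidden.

Click 1 (3,2) count=3: revealed 1 new [(3,2)] -> total=1
Click 2 (2,0) count=0: revealed 8 new [(1,0) (1,1) (1,2) (2,0) (2,1) (2,2) (3,0) (3,1)] -> total=9

Answer: ......
###...
###...
###...
......
......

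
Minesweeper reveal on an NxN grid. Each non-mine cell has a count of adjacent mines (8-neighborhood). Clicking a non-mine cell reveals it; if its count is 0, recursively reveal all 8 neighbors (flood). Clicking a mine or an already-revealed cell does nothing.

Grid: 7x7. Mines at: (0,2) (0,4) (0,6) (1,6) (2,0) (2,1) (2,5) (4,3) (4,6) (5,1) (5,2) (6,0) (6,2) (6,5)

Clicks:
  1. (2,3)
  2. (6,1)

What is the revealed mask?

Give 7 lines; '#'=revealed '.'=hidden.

Answer: .......
..###..
..###..
..###..
.......
.......
.#.....

Derivation:
Click 1 (2,3) count=0: revealed 9 new [(1,2) (1,3) (1,4) (2,2) (2,3) (2,4) (3,2) (3,3) (3,4)] -> total=9
Click 2 (6,1) count=4: revealed 1 new [(6,1)] -> total=10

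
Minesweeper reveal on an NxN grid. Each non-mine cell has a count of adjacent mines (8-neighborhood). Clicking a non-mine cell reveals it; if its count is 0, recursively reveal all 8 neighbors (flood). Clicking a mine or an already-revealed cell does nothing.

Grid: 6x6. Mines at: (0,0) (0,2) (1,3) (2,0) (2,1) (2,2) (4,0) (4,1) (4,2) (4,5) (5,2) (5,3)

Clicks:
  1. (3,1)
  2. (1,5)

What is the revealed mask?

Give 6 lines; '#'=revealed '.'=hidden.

Answer: ....##
....##
....##
.#..##
......
......

Derivation:
Click 1 (3,1) count=6: revealed 1 new [(3,1)] -> total=1
Click 2 (1,5) count=0: revealed 8 new [(0,4) (0,5) (1,4) (1,5) (2,4) (2,5) (3,4) (3,5)] -> total=9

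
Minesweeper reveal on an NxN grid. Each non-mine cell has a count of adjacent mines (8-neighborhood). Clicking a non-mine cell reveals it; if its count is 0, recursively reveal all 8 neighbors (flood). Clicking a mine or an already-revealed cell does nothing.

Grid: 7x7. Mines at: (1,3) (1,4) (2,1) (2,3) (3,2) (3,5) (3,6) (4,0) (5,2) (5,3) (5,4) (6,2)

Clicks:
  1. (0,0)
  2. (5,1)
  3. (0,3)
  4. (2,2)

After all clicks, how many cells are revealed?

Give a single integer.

Answer: 9

Derivation:
Click 1 (0,0) count=0: revealed 6 new [(0,0) (0,1) (0,2) (1,0) (1,1) (1,2)] -> total=6
Click 2 (5,1) count=3: revealed 1 new [(5,1)] -> total=7
Click 3 (0,3) count=2: revealed 1 new [(0,3)] -> total=8
Click 4 (2,2) count=4: revealed 1 new [(2,2)] -> total=9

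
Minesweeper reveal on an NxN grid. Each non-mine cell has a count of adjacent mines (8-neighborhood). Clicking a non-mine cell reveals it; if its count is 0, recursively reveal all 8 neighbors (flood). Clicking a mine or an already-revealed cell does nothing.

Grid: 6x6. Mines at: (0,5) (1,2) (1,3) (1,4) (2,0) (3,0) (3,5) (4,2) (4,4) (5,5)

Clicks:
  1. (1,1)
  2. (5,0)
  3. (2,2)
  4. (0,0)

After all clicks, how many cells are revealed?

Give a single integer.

Answer: 9

Derivation:
Click 1 (1,1) count=2: revealed 1 new [(1,1)] -> total=1
Click 2 (5,0) count=0: revealed 4 new [(4,0) (4,1) (5,0) (5,1)] -> total=5
Click 3 (2,2) count=2: revealed 1 new [(2,2)] -> total=6
Click 4 (0,0) count=0: revealed 3 new [(0,0) (0,1) (1,0)] -> total=9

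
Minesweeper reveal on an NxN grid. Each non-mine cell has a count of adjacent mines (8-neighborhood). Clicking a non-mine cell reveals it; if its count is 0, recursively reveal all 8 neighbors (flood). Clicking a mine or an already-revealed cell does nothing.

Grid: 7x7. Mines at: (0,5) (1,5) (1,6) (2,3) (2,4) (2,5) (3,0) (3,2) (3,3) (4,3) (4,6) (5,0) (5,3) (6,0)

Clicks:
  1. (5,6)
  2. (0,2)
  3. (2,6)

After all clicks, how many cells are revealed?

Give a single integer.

Click 1 (5,6) count=1: revealed 1 new [(5,6)] -> total=1
Click 2 (0,2) count=0: revealed 13 new [(0,0) (0,1) (0,2) (0,3) (0,4) (1,0) (1,1) (1,2) (1,3) (1,4) (2,0) (2,1) (2,2)] -> total=14
Click 3 (2,6) count=3: revealed 1 new [(2,6)] -> total=15

Answer: 15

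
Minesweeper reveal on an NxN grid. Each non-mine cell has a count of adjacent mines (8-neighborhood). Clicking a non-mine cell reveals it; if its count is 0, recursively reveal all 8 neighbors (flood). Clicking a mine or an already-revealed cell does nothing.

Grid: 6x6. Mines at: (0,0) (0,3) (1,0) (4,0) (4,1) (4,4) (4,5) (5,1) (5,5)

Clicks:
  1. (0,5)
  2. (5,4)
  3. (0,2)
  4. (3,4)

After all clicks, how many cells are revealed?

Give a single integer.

Click 1 (0,5) count=0: revealed 17 new [(0,4) (0,5) (1,1) (1,2) (1,3) (1,4) (1,5) (2,1) (2,2) (2,3) (2,4) (2,5) (3,1) (3,2) (3,3) (3,4) (3,5)] -> total=17
Click 2 (5,4) count=3: revealed 1 new [(5,4)] -> total=18
Click 3 (0,2) count=1: revealed 1 new [(0,2)] -> total=19
Click 4 (3,4) count=2: revealed 0 new [(none)] -> total=19

Answer: 19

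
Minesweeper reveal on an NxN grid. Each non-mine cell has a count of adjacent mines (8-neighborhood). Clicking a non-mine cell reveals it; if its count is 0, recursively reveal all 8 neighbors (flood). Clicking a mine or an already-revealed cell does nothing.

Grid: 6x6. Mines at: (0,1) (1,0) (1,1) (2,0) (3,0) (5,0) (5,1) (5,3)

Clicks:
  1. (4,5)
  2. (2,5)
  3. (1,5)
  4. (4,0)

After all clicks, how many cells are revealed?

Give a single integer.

Answer: 26

Derivation:
Click 1 (4,5) count=0: revealed 25 new [(0,2) (0,3) (0,4) (0,5) (1,2) (1,3) (1,4) (1,5) (2,1) (2,2) (2,3) (2,4) (2,5) (3,1) (3,2) (3,3) (3,4) (3,5) (4,1) (4,2) (4,3) (4,4) (4,5) (5,4) (5,5)] -> total=25
Click 2 (2,5) count=0: revealed 0 new [(none)] -> total=25
Click 3 (1,5) count=0: revealed 0 new [(none)] -> total=25
Click 4 (4,0) count=3: revealed 1 new [(4,0)] -> total=26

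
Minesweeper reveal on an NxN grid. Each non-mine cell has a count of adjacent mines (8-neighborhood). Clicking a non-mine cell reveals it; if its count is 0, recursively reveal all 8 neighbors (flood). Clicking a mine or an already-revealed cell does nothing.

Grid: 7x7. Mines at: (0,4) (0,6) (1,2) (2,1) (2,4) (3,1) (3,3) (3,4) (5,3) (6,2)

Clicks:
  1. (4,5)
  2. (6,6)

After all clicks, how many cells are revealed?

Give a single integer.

Click 1 (4,5) count=1: revealed 1 new [(4,5)] -> total=1
Click 2 (6,6) count=0: revealed 14 new [(1,5) (1,6) (2,5) (2,6) (3,5) (3,6) (4,4) (4,6) (5,4) (5,5) (5,6) (6,4) (6,5) (6,6)] -> total=15

Answer: 15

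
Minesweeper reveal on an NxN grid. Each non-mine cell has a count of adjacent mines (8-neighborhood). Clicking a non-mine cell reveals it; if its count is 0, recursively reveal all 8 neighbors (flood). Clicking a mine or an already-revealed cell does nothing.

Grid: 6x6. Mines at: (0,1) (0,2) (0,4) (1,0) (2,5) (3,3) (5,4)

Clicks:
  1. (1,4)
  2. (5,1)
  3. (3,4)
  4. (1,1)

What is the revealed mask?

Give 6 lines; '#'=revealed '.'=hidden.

Answer: ......
.#..#.
###...
###.#.
####..
####..

Derivation:
Click 1 (1,4) count=2: revealed 1 new [(1,4)] -> total=1
Click 2 (5,1) count=0: revealed 14 new [(2,0) (2,1) (2,2) (3,0) (3,1) (3,2) (4,0) (4,1) (4,2) (4,3) (5,0) (5,1) (5,2) (5,3)] -> total=15
Click 3 (3,4) count=2: revealed 1 new [(3,4)] -> total=16
Click 4 (1,1) count=3: revealed 1 new [(1,1)] -> total=17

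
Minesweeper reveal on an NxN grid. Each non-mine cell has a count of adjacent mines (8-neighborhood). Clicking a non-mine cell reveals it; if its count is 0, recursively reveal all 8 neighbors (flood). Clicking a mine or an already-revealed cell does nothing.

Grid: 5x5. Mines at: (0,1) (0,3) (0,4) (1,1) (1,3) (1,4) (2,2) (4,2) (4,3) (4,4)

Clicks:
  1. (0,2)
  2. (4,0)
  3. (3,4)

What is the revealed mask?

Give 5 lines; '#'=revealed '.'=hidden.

Answer: ..#..
.....
##...
##..#
##...

Derivation:
Click 1 (0,2) count=4: revealed 1 new [(0,2)] -> total=1
Click 2 (4,0) count=0: revealed 6 new [(2,0) (2,1) (3,0) (3,1) (4,0) (4,1)] -> total=7
Click 3 (3,4) count=2: revealed 1 new [(3,4)] -> total=8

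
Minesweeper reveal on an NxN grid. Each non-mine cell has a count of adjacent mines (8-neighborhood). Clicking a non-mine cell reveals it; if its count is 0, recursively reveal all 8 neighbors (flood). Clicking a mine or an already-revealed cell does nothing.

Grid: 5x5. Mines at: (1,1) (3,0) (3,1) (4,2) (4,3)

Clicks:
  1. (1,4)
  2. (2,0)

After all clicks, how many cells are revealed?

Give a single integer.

Click 1 (1,4) count=0: revealed 12 new [(0,2) (0,3) (0,4) (1,2) (1,3) (1,4) (2,2) (2,3) (2,4) (3,2) (3,3) (3,4)] -> total=12
Click 2 (2,0) count=3: revealed 1 new [(2,0)] -> total=13

Answer: 13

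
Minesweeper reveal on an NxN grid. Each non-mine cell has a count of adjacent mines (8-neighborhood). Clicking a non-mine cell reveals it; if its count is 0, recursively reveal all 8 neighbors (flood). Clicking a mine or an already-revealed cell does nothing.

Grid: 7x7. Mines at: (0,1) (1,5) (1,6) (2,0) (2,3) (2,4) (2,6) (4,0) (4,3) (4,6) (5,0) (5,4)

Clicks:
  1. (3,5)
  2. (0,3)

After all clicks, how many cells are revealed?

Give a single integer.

Click 1 (3,5) count=3: revealed 1 new [(3,5)] -> total=1
Click 2 (0,3) count=0: revealed 6 new [(0,2) (0,3) (0,4) (1,2) (1,3) (1,4)] -> total=7

Answer: 7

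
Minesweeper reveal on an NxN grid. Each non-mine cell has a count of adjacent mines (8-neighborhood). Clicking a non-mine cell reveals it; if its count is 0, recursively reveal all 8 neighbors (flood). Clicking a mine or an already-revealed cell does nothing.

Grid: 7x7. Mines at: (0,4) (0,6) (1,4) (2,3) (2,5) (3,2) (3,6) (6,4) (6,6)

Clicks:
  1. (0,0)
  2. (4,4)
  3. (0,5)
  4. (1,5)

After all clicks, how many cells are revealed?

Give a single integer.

Answer: 34

Derivation:
Click 1 (0,0) count=0: revealed 25 new [(0,0) (0,1) (0,2) (0,3) (1,0) (1,1) (1,2) (1,3) (2,0) (2,1) (2,2) (3,0) (3,1) (4,0) (4,1) (4,2) (4,3) (5,0) (5,1) (5,2) (5,3) (6,0) (6,1) (6,2) (6,3)] -> total=25
Click 2 (4,4) count=0: revealed 7 new [(3,3) (3,4) (3,5) (4,4) (4,5) (5,4) (5,5)] -> total=32
Click 3 (0,5) count=3: revealed 1 new [(0,5)] -> total=33
Click 4 (1,5) count=4: revealed 1 new [(1,5)] -> total=34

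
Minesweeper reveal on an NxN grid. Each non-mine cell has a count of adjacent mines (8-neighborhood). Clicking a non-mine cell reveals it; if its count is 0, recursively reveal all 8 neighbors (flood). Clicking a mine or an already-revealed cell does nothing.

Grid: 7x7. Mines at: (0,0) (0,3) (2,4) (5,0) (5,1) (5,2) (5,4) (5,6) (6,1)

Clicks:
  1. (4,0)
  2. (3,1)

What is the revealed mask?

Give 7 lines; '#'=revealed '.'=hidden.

Click 1 (4,0) count=2: revealed 1 new [(4,0)] -> total=1
Click 2 (3,1) count=0: revealed 15 new [(1,0) (1,1) (1,2) (1,3) (2,0) (2,1) (2,2) (2,3) (3,0) (3,1) (3,2) (3,3) (4,1) (4,2) (4,3)] -> total=16

Answer: .......
####...
####...
####...
####...
.......
.......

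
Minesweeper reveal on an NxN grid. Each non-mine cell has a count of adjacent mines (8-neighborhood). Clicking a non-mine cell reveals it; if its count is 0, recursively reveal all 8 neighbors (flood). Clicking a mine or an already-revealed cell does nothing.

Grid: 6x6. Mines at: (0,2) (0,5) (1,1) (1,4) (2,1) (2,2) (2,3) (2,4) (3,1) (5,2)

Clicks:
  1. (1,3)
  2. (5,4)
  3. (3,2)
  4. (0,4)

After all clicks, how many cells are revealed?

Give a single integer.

Click 1 (1,3) count=5: revealed 1 new [(1,3)] -> total=1
Click 2 (5,4) count=0: revealed 9 new [(3,3) (3,4) (3,5) (4,3) (4,4) (4,5) (5,3) (5,4) (5,5)] -> total=10
Click 3 (3,2) count=4: revealed 1 new [(3,2)] -> total=11
Click 4 (0,4) count=2: revealed 1 new [(0,4)] -> total=12

Answer: 12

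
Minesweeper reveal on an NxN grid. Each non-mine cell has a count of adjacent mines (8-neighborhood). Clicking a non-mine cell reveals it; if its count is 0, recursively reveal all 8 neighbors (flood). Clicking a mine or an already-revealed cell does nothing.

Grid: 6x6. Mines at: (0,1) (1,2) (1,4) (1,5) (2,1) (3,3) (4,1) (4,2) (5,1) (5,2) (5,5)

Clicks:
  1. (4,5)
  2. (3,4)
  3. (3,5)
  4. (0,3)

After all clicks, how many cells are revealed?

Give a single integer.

Click 1 (4,5) count=1: revealed 1 new [(4,5)] -> total=1
Click 2 (3,4) count=1: revealed 1 new [(3,4)] -> total=2
Click 3 (3,5) count=0: revealed 4 new [(2,4) (2,5) (3,5) (4,4)] -> total=6
Click 4 (0,3) count=2: revealed 1 new [(0,3)] -> total=7

Answer: 7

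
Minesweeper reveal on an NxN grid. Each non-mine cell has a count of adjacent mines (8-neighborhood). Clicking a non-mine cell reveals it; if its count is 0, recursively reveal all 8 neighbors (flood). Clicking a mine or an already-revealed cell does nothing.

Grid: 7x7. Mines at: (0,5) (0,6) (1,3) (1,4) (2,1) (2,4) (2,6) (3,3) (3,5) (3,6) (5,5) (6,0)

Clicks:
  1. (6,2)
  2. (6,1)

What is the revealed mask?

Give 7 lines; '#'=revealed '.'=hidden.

Click 1 (6,2) count=0: revealed 17 new [(3,0) (3,1) (3,2) (4,0) (4,1) (4,2) (4,3) (4,4) (5,0) (5,1) (5,2) (5,3) (5,4) (6,1) (6,2) (6,3) (6,4)] -> total=17
Click 2 (6,1) count=1: revealed 0 new [(none)] -> total=17

Answer: .......
.......
.......
###....
#####..
#####..
.####..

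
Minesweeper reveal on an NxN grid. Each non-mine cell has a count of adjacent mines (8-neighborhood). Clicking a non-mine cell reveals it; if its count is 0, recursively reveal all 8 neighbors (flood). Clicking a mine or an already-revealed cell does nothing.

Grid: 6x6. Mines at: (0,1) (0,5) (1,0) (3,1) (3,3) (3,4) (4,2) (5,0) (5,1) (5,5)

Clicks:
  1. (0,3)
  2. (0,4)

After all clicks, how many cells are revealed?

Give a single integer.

Click 1 (0,3) count=0: revealed 9 new [(0,2) (0,3) (0,4) (1,2) (1,3) (1,4) (2,2) (2,3) (2,4)] -> total=9
Click 2 (0,4) count=1: revealed 0 new [(none)] -> total=9

Answer: 9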